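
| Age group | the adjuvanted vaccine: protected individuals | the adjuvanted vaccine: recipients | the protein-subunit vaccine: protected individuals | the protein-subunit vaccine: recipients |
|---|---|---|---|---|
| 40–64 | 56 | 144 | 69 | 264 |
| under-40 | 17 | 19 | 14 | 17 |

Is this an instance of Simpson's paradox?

No

40–64: the adjuvanted vaccine 56/144 = 38.9%, the protein-subunit vaccine 69/264 = 26.1% → the adjuvanted vaccine
Under-40: the adjuvanted vaccine 17/19 = 89.5%, the protein-subunit vaccine 14/17 = 82.4% → the adjuvanted vaccine
Overall: the adjuvanted vaccine 73/163 = 44.8%, the protein-subunit vaccine 83/281 = 29.5% → the adjuvanted vaccine
The adjuvanted vaccine wins overall and in every age group — no reversal.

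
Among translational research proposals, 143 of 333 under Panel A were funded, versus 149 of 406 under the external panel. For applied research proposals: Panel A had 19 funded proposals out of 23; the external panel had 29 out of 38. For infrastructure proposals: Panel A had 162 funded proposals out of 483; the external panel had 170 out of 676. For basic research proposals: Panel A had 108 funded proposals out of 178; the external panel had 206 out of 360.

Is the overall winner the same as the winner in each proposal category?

Translational research: Panel A 143/333 = 42.9%, the external panel 149/406 = 36.7% → Panel A
Applied research: Panel A 19/23 = 82.6%, the external panel 29/38 = 76.3% → Panel A
Infrastructure: Panel A 162/483 = 33.5%, the external panel 170/676 = 25.1% → Panel A
Basic research: Panel A 108/178 = 60.7%, the external panel 206/360 = 57.2% → Panel A
Overall: Panel A 432/1017 = 42.5%, the external panel 554/1480 = 37.4% → Panel A
Panel A wins overall and in every proposal group — no reversal.

Yes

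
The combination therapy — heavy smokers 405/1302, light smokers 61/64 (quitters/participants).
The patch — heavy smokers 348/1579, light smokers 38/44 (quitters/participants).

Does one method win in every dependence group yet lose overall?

No

Heavy smokers: the combination therapy 405/1302 = 31.1%, the patch 348/1579 = 22.0% → the combination therapy
Light smokers: the combination therapy 61/64 = 95.3%, the patch 38/44 = 86.4% → the combination therapy
Overall: the combination therapy 466/1366 = 34.1%, the patch 386/1623 = 23.8% → the combination therapy
The combination therapy wins overall and in every dependence group — no reversal.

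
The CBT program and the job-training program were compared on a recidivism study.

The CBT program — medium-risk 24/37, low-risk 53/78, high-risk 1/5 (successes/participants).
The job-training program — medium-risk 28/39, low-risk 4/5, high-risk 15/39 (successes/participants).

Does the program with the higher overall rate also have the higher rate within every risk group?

No

Medium-risk: the CBT program 24/37 = 64.9%, the job-training program 28/39 = 71.8% → the job-training program
Low-risk: the CBT program 53/78 = 67.9%, the job-training program 4/5 = 80.0% → the job-training program
High-risk: the CBT program 1/5 = 20.0%, the job-training program 15/39 = 38.5% → the job-training program
Overall: the CBT program 78/120 = 65.0%, the job-training program 47/83 = 56.6% → the CBT program
The job-training program wins each risk group but the CBT program wins overall — the comparison reverses. The job-training program's participants skew toward high-risk, which has a lower base rate.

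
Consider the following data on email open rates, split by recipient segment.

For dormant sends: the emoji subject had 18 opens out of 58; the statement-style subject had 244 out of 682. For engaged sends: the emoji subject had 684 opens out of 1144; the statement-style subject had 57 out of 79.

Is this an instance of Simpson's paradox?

Yes

Dormant: the emoji subject 18/58 = 31.0%, the statement-style subject 244/682 = 35.8% → the statement-style subject
Engaged: the emoji subject 684/1144 = 59.8%, the statement-style subject 57/79 = 72.2% → the statement-style subject
Overall: the emoji subject 702/1202 = 58.4%, the statement-style subject 301/761 = 39.6% → the emoji subject
The statement-style subject wins each recipient group but the emoji subject wins overall — the comparison reverses. The statement-style subject's sends skew toward dormant, which has a lower base rate.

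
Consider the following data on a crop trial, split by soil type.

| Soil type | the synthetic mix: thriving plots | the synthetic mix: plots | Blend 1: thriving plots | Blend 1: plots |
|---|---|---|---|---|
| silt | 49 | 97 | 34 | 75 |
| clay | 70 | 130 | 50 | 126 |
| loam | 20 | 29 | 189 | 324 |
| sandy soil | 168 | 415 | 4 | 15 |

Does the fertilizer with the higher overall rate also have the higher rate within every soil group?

Silt: the synthetic mix 49/97 = 50.5%, Blend 1 34/75 = 45.3% → the synthetic mix
Clay: the synthetic mix 70/130 = 53.8%, Blend 1 50/126 = 39.7% → the synthetic mix
Loam: the synthetic mix 20/29 = 69.0%, Blend 1 189/324 = 58.3% → the synthetic mix
Sandy soil: the synthetic mix 168/415 = 40.5%, Blend 1 4/15 = 26.7% → the synthetic mix
Overall: the synthetic mix 307/671 = 45.8%, Blend 1 277/540 = 51.3% → Blend 1
The synthetic mix wins each soil group but Blend 1 wins overall — the comparison reverses. The synthetic mix's plots skew toward sandy soil, which has a lower base rate.

No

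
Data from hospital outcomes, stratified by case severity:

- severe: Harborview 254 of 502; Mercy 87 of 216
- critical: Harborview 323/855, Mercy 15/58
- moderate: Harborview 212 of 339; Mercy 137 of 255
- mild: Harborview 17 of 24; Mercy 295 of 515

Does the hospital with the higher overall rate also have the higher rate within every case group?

Severe: Harborview 254/502 = 50.6%, Mercy 87/216 = 40.3% → Harborview
Critical: Harborview 323/855 = 37.8%, Mercy 15/58 = 25.9% → Harborview
Moderate: Harborview 212/339 = 62.5%, Mercy 137/255 = 53.7% → Harborview
Mild: Harborview 17/24 = 70.8%, Mercy 295/515 = 57.3% → Harborview
Overall: Harborview 806/1720 = 46.9%, Mercy 534/1044 = 51.1% → Mercy
Harborview wins each case group but Mercy wins overall — the comparison reverses. Harborview's patients skew toward critical, which has a lower base rate.

No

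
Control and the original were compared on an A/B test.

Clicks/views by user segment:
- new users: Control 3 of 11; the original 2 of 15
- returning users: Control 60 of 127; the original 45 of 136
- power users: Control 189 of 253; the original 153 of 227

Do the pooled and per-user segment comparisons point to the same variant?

New users: Control 3/11 = 27.3%, the original 2/15 = 13.3% → Control
Returning users: Control 60/127 = 47.2%, the original 45/136 = 33.1% → Control
Power users: Control 189/253 = 74.7%, the original 153/227 = 67.4% → Control
Overall: Control 252/391 = 64.5%, the original 200/378 = 52.9% → Control
Control wins overall and in every user group — no reversal.

Yes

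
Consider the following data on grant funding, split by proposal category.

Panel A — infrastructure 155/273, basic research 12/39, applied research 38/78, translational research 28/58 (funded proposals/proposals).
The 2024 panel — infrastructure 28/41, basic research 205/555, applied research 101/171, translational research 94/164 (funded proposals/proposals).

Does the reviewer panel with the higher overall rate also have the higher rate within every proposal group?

Infrastructure: Panel A 155/273 = 56.8%, the 2024 panel 28/41 = 68.3% → the 2024 panel
Basic research: Panel A 12/39 = 30.8%, the 2024 panel 205/555 = 36.9% → the 2024 panel
Applied research: Panel A 38/78 = 48.7%, the 2024 panel 101/171 = 59.1% → the 2024 panel
Translational research: Panel A 28/58 = 48.3%, the 2024 panel 94/164 = 57.3% → the 2024 panel
Overall: Panel A 233/448 = 52.0%, the 2024 panel 428/931 = 46.0% → Panel A
The 2024 panel wins each proposal group but Panel A wins overall — the comparison reverses. The 2024 panel's proposals skew toward basic research, which has a lower base rate.

No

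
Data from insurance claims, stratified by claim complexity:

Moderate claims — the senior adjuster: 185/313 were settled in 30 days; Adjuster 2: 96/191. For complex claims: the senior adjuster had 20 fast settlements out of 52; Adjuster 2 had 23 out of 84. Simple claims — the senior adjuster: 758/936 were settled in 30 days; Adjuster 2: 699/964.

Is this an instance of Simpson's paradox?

Moderate: the senior adjuster 185/313 = 59.1%, Adjuster 2 96/191 = 50.3% → the senior adjuster
Complex: the senior adjuster 20/52 = 38.5%, Adjuster 2 23/84 = 27.4% → the senior adjuster
Simple: the senior adjuster 758/936 = 81.0%, Adjuster 2 699/964 = 72.5% → the senior adjuster
Overall: the senior adjuster 963/1301 = 74.0%, Adjuster 2 818/1239 = 66.0% → the senior adjuster
The senior adjuster wins overall and in every claim group — no reversal.

No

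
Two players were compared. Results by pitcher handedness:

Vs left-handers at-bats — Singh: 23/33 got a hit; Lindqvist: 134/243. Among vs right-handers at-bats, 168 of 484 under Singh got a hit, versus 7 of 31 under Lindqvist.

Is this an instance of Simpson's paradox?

Yes

Vs left-handers: Singh 23/33 = 69.7%, Lindqvist 134/243 = 55.1% → Singh
Vs right-handers: Singh 168/484 = 34.7%, Lindqvist 7/31 = 22.6% → Singh
Overall: Singh 191/517 = 36.9%, Lindqvist 141/274 = 51.5% → Lindqvist
Singh wins each pitcher group but Lindqvist wins overall — the comparison reverses. Singh's at-bats skew toward vs right-handers, which has a lower base rate.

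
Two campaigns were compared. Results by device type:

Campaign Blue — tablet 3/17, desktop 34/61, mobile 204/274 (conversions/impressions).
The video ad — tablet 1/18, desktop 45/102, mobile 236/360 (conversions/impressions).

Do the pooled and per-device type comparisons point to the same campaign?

Yes

Tablet: Campaign Blue 3/17 = 17.6%, the video ad 1/18 = 5.6% → Campaign Blue
Desktop: Campaign Blue 34/61 = 55.7%, the video ad 45/102 = 44.1% → Campaign Blue
Mobile: Campaign Blue 204/274 = 74.5%, the video ad 236/360 = 65.6% → Campaign Blue
Overall: Campaign Blue 241/352 = 68.5%, the video ad 282/480 = 58.8% → Campaign Blue
Campaign Blue wins overall and in every device group — no reversal.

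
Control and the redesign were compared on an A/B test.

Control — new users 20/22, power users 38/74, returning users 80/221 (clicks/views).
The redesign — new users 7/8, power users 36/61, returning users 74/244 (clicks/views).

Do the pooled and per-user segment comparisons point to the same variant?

No

New users: Control 20/22 = 90.9%, the redesign 7/8 = 87.5% → Control
Power users: Control 38/74 = 51.4%, the redesign 36/61 = 59.0% → the redesign
Returning users: Control 80/221 = 36.2%, the redesign 74/244 = 30.3% → Control
Overall: Control 138/317 = 43.5%, the redesign 117/313 = 37.4% → Control
Neither sweeps: Control wins 2 of 3 groups, the redesign wins 1. Control wins overall but not every group — no Simpson reversal.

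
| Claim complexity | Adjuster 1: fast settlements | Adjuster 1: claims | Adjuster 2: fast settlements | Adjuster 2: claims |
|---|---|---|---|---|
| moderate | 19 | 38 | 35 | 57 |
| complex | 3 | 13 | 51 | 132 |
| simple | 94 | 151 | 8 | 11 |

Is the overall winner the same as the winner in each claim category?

Moderate: Adjuster 1 19/38 = 50.0%, Adjuster 2 35/57 = 61.4% → Adjuster 2
Complex: Adjuster 1 3/13 = 23.1%, Adjuster 2 51/132 = 38.6% → Adjuster 2
Simple: Adjuster 1 94/151 = 62.3%, Adjuster 2 8/11 = 72.7% → Adjuster 2
Overall: Adjuster 1 116/202 = 57.4%, Adjuster 2 94/200 = 47.0% → Adjuster 1
Adjuster 2 wins each claim group but Adjuster 1 wins overall — the comparison reverses. Adjuster 2's claims skew toward complex, which has a lower base rate.

No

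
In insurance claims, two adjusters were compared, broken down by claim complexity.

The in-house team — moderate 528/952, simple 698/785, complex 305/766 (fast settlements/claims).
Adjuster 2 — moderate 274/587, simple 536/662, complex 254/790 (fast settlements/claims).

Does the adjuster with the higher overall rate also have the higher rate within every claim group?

Yes

Moderate: the in-house team 528/952 = 55.5%, Adjuster 2 274/587 = 46.7% → the in-house team
Simple: the in-house team 698/785 = 88.9%, Adjuster 2 536/662 = 81.0% → the in-house team
Complex: the in-house team 305/766 = 39.8%, Adjuster 2 254/790 = 32.2% → the in-house team
Overall: the in-house team 1531/2503 = 61.2%, Adjuster 2 1064/2039 = 52.2% → the in-house team
The in-house team wins overall and in every claim group — no reversal.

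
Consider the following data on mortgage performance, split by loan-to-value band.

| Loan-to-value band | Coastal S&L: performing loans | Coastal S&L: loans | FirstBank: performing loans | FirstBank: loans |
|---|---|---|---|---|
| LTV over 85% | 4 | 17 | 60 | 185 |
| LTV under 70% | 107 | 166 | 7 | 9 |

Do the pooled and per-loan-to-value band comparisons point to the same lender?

No

LTV over 85%: Coastal S&L 4/17 = 23.5%, FirstBank 60/185 = 32.4% → FirstBank
LTV under 70%: Coastal S&L 107/166 = 64.5%, FirstBank 7/9 = 77.8% → FirstBank
Overall: Coastal S&L 111/183 = 60.7%, FirstBank 67/194 = 34.5% → Coastal S&L
FirstBank wins each loan-to-value group but Coastal S&L wins overall — the comparison reverses. FirstBank's loans skew toward LTV over 85%, which has a lower base rate.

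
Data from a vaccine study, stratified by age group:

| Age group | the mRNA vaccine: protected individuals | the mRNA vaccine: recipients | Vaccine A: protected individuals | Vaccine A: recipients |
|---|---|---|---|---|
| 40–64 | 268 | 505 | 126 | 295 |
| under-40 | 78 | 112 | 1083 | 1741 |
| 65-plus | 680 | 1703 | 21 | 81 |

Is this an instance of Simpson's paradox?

40–64: the mRNA vaccine 268/505 = 53.1%, Vaccine A 126/295 = 42.7% → the mRNA vaccine
Under-40: the mRNA vaccine 78/112 = 69.6%, Vaccine A 1083/1741 = 62.2% → the mRNA vaccine
65-plus: the mRNA vaccine 680/1703 = 39.9%, Vaccine A 21/81 = 25.9% → the mRNA vaccine
Overall: the mRNA vaccine 1026/2320 = 44.2%, Vaccine A 1230/2117 = 58.1% → Vaccine A
The mRNA vaccine wins each age group but Vaccine A wins overall — the comparison reverses. The mRNA vaccine's recipients skew toward 65-plus, which has a lower base rate.

Yes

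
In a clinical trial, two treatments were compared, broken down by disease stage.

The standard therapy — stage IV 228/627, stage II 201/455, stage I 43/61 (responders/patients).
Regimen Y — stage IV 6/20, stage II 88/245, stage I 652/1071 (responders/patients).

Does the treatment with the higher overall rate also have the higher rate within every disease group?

No

Stage IV: the standard therapy 228/627 = 36.4%, Regimen Y 6/20 = 30.0% → the standard therapy
Stage II: the standard therapy 201/455 = 44.2%, Regimen Y 88/245 = 35.9% → the standard therapy
Stage I: the standard therapy 43/61 = 70.5%, Regimen Y 652/1071 = 60.9% → the standard therapy
Overall: the standard therapy 472/1143 = 41.3%, Regimen Y 746/1336 = 55.8% → Regimen Y
The standard therapy wins each disease group but Regimen Y wins overall — the comparison reverses. The standard therapy's patients skew toward stage IV, which has a lower base rate.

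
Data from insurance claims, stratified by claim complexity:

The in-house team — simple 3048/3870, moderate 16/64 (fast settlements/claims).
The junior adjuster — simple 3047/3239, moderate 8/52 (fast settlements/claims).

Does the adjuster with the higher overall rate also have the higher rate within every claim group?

Simple: the in-house team 3048/3870 = 78.8%, the junior adjuster 3047/3239 = 94.1% → the junior adjuster
Moderate: the in-house team 16/64 = 25.0%, the junior adjuster 8/52 = 15.4% → the in-house team
Overall: the in-house team 3064/3934 = 77.9%, the junior adjuster 3055/3291 = 92.8% → the junior adjuster
Neither sweeps: the in-house team wins 1 of 2 groups, the junior adjuster wins 1. The junior adjuster wins overall but not every group — no Simpson reversal.

No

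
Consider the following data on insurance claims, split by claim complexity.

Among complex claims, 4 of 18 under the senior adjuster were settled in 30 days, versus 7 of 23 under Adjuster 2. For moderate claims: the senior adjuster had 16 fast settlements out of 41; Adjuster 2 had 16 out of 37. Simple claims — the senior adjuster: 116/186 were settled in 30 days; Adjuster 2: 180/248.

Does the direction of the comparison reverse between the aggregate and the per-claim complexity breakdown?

No

Complex: the senior adjuster 4/18 = 22.2%, Adjuster 2 7/23 = 30.4% → Adjuster 2
Moderate: the senior adjuster 16/41 = 39.0%, Adjuster 2 16/37 = 43.2% → Adjuster 2
Simple: the senior adjuster 116/186 = 62.4%, Adjuster 2 180/248 = 72.6% → Adjuster 2
Overall: the senior adjuster 136/245 = 55.5%, Adjuster 2 203/308 = 65.9% → Adjuster 2
Adjuster 2 wins overall and in every claim group — no reversal.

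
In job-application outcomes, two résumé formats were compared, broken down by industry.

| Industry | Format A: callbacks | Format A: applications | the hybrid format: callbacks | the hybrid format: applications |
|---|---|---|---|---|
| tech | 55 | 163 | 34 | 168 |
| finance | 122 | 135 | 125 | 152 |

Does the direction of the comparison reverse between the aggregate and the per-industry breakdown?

Tech: Format A 55/163 = 33.7%, the hybrid format 34/168 = 20.2% → Format A
Finance: Format A 122/135 = 90.4%, the hybrid format 125/152 = 82.2% → Format A
Overall: Format A 177/298 = 59.4%, the hybrid format 159/320 = 49.7% → Format A
Format A wins overall and in every industry group — no reversal.

No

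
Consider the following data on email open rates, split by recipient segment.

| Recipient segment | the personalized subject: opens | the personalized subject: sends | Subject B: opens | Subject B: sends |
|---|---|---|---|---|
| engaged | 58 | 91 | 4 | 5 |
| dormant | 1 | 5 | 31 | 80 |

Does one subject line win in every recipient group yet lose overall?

Engaged: the personalized subject 58/91 = 63.7%, Subject B 4/5 = 80.0% → Subject B
Dormant: the personalized subject 1/5 = 20.0%, Subject B 31/80 = 38.8% → Subject B
Overall: the personalized subject 59/96 = 61.5%, Subject B 35/85 = 41.2% → the personalized subject
Subject B wins each recipient group but the personalized subject wins overall — the comparison reverses. Subject B's sends skew toward dormant, which has a lower base rate.

Yes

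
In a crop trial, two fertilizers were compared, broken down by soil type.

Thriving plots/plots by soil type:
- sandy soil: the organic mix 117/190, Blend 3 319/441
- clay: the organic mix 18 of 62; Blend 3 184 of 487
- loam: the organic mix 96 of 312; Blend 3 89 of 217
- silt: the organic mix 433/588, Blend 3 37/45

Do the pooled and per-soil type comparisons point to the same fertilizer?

Sandy soil: the organic mix 117/190 = 61.6%, Blend 3 319/441 = 72.3% → Blend 3
Clay: the organic mix 18/62 = 29.0%, Blend 3 184/487 = 37.8% → Blend 3
Loam: the organic mix 96/312 = 30.8%, Blend 3 89/217 = 41.0% → Blend 3
Silt: the organic mix 433/588 = 73.6%, Blend 3 37/45 = 82.2% → Blend 3
Overall: the organic mix 664/1152 = 57.6%, Blend 3 629/1190 = 52.9% → the organic mix
Blend 3 wins each soil group but the organic mix wins overall — the comparison reverses. Blend 3's plots skew toward clay, which has a lower base rate.

No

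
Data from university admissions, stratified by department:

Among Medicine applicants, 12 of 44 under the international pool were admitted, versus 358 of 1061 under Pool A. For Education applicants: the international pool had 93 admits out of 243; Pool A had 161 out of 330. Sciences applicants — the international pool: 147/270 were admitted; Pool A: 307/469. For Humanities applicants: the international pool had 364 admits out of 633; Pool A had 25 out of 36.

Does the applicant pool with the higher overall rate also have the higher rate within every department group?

Medicine: the international pool 12/44 = 27.3%, Pool A 358/1061 = 33.7% → Pool A
Education: the international pool 93/243 = 38.3%, Pool A 161/330 = 48.8% → Pool A
Sciences: the international pool 147/270 = 54.4%, Pool A 307/469 = 65.5% → Pool A
Humanities: the international pool 364/633 = 57.5%, Pool A 25/36 = 69.4% → Pool A
Overall: the international pool 616/1190 = 51.8%, Pool A 851/1896 = 44.9% → the international pool
Pool A wins each department group but the international pool wins overall — the comparison reverses. Pool A's applicants skew toward Medicine, which has a lower base rate.

No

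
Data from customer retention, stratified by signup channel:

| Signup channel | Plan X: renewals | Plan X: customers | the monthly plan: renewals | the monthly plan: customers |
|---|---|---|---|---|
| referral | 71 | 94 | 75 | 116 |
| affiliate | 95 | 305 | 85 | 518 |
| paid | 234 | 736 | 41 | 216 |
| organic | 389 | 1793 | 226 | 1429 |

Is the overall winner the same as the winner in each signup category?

Yes

Referral: Plan X 71/94 = 75.5%, the monthly plan 75/116 = 64.7% → Plan X
Affiliate: Plan X 95/305 = 31.1%, the monthly plan 85/518 = 16.4% → Plan X
Paid: Plan X 234/736 = 31.8%, the monthly plan 41/216 = 19.0% → Plan X
Organic: Plan X 389/1793 = 21.7%, the monthly plan 226/1429 = 15.8% → Plan X
Overall: Plan X 789/2928 = 26.9%, the monthly plan 427/2279 = 18.7% → Plan X
Plan X wins overall and in every signup group — no reversal.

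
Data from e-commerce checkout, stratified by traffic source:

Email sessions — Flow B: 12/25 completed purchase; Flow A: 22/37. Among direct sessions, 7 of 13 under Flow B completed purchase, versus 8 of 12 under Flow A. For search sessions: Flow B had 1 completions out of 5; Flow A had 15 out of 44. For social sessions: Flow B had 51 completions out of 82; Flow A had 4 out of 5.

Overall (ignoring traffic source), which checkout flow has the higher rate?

Email: Flow B 12/25 = 48.0%, Flow A 22/37 = 59.5% → Flow A
Direct: Flow B 7/13 = 53.8%, Flow A 8/12 = 66.7% → Flow A
Search: Flow B 1/5 = 20.0%, Flow A 15/44 = 34.1% → Flow A
Social: Flow B 51/82 = 62.2%, Flow A 4/5 = 80.0% → Flow A
Overall: Flow B 71/125 = 56.8%, Flow A 49/98 = 50.0% → Flow B
(Flow A wins every traffic group but Flow B wins overall — Flow A's sessions skew toward the low-rate search group.)

Flow B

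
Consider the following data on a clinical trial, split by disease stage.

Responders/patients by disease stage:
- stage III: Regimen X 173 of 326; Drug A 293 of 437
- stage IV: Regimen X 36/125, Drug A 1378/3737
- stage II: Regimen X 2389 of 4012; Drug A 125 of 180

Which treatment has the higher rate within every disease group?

Drug A

Stage III: Regimen X 173/326 = 53.1%, Drug A 293/437 = 67.0% → Drug A
Stage IV: Regimen X 36/125 = 28.8%, Drug A 1378/3737 = 36.9% → Drug A
Stage II: Regimen X 2389/4012 = 59.5%, Drug A 125/180 = 69.4% → Drug A
Drug A has the higher rate in all 3 groups.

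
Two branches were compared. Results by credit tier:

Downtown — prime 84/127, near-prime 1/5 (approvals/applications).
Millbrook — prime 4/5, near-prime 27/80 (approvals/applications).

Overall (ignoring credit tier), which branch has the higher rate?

Downtown

Prime: Downtown 84/127 = 66.1%, Millbrook 4/5 = 80.0% → Millbrook
Near-prime: Downtown 1/5 = 20.0%, Millbrook 27/80 = 33.8% → Millbrook
Overall: Downtown 85/132 = 64.4%, Millbrook 31/85 = 36.5% → Downtown
(Millbrook wins every credit group but Downtown wins overall — Millbrook's applications skew toward the low-rate near-prime group.)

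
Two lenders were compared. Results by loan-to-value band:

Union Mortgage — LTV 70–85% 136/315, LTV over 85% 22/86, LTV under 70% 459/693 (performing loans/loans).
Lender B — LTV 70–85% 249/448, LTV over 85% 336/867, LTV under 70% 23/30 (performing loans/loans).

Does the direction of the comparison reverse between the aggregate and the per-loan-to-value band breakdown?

Yes

LTV 70–85%: Union Mortgage 136/315 = 43.2%, Lender B 249/448 = 55.6% → Lender B
LTV over 85%: Union Mortgage 22/86 = 25.6%, Lender B 336/867 = 38.8% → Lender B
LTV under 70%: Union Mortgage 459/693 = 66.2%, Lender B 23/30 = 76.7% → Lender B
Overall: Union Mortgage 617/1094 = 56.4%, Lender B 608/1345 = 45.2% → Union Mortgage
Lender B wins each loan-to-value group but Union Mortgage wins overall — the comparison reverses. Lender B's loans skew toward LTV over 85%, which has a lower base rate.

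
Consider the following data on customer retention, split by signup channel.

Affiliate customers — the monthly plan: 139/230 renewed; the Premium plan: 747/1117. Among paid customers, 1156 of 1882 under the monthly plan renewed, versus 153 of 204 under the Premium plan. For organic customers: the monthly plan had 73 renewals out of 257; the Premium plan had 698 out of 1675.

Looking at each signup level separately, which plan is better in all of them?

Affiliate: the monthly plan 139/230 = 60.4%, the Premium plan 747/1117 = 66.9% → the Premium plan
Paid: the monthly plan 1156/1882 = 61.4%, the Premium plan 153/204 = 75.0% → the Premium plan
Organic: the monthly plan 73/257 = 28.4%, the Premium plan 698/1675 = 41.7% → the Premium plan
The Premium plan has the higher rate in all 3 groups.

the Premium plan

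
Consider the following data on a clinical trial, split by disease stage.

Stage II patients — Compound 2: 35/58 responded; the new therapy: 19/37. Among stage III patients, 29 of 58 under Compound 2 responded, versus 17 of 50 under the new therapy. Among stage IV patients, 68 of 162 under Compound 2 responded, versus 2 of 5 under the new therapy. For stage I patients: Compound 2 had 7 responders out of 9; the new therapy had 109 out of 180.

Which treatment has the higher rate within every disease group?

Compound 2

Stage II: Compound 2 35/58 = 60.3%, the new therapy 19/37 = 51.4% → Compound 2
Stage III: Compound 2 29/58 = 50.0%, the new therapy 17/50 = 34.0% → Compound 2
Stage IV: Compound 2 68/162 = 42.0%, the new therapy 2/5 = 40.0% → Compound 2
Stage I: Compound 2 7/9 = 77.8%, the new therapy 109/180 = 60.6% → Compound 2
Compound 2 has the higher rate in all 4 groups.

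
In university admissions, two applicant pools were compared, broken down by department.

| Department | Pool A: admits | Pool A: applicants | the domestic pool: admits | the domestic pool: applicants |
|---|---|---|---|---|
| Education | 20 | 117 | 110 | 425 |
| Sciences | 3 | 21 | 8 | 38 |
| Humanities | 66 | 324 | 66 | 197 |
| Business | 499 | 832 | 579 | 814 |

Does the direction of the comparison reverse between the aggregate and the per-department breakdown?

No

Education: Pool A 20/117 = 17.1%, the domestic pool 110/425 = 25.9% → the domestic pool
Sciences: Pool A 3/21 = 14.3%, the domestic pool 8/38 = 21.1% → the domestic pool
Humanities: Pool A 66/324 = 20.4%, the domestic pool 66/197 = 33.5% → the domestic pool
Business: Pool A 499/832 = 60.0%, the domestic pool 579/814 = 71.1% → the domestic pool
Overall: Pool A 588/1294 = 45.4%, the domestic pool 763/1474 = 51.8% → the domestic pool
The domestic pool wins overall and in every department group — no reversal.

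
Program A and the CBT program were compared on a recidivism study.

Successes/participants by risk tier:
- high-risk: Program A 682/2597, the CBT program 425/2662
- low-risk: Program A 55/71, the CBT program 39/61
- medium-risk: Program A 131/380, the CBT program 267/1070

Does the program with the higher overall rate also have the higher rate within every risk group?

Yes

High-risk: Program A 682/2597 = 26.3%, the CBT program 425/2662 = 16.0% → Program A
Low-risk: Program A 55/71 = 77.5%, the CBT program 39/61 = 63.9% → Program A
Medium-risk: Program A 131/380 = 34.5%, the CBT program 267/1070 = 25.0% → Program A
Overall: Program A 868/3048 = 28.5%, the CBT program 731/3793 = 19.3% → Program A
Program A wins overall and in every risk group — no reversal.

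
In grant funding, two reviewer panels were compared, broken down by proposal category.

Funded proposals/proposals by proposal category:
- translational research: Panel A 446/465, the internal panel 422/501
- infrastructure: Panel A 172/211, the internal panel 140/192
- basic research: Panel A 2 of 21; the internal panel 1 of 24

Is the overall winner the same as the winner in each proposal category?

Translational research: Panel A 446/465 = 95.9%, the internal panel 422/501 = 84.2% → Panel A
Infrastructure: Panel A 172/211 = 81.5%, the internal panel 140/192 = 72.9% → Panel A
Basic research: Panel A 2/21 = 9.5%, the internal panel 1/24 = 4.2% → Panel A
Overall: Panel A 620/697 = 89.0%, the internal panel 563/717 = 78.5% → Panel A
Panel A wins overall and in every proposal group — no reversal.

Yes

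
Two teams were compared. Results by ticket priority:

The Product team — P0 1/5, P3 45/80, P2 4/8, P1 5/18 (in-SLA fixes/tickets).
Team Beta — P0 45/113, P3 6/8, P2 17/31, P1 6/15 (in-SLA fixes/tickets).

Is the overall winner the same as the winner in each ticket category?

No

P0: the Product team 1/5 = 20.0%, Team Beta 45/113 = 39.8% → Team Beta
P3: the Product team 45/80 = 56.2%, Team Beta 6/8 = 75.0% → Team Beta
P2: the Product team 4/8 = 50.0%, Team Beta 17/31 = 54.8% → Team Beta
P1: the Product team 5/18 = 27.8%, Team Beta 6/15 = 40.0% → Team Beta
Overall: the Product team 55/111 = 49.5%, Team Beta 74/167 = 44.3% → the Product team
Team Beta wins each ticket group but the Product team wins overall — the comparison reverses. Team Beta's tickets skew toward P0, which has a lower base rate.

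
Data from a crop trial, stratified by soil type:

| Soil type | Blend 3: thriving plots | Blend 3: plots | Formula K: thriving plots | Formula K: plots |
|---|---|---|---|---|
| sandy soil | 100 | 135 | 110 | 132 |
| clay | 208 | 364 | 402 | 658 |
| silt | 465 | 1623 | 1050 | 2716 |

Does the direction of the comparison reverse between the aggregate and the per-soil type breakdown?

Sandy soil: Blend 3 100/135 = 74.1%, Formula K 110/132 = 83.3% → Formula K
Clay: Blend 3 208/364 = 57.1%, Formula K 402/658 = 61.1% → Formula K
Silt: Blend 3 465/1623 = 28.7%, Formula K 1050/2716 = 38.7% → Formula K
Overall: Blend 3 773/2122 = 36.4%, Formula K 1562/3506 = 44.6% → Formula K
Formula K wins overall and in every soil group — no reversal.

No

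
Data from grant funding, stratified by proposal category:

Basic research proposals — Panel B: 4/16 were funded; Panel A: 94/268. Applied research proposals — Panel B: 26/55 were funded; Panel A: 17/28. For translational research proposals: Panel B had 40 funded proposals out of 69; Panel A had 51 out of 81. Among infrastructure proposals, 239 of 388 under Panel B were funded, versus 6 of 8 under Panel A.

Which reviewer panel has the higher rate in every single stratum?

Basic research: Panel B 4/16 = 25.0%, Panel A 94/268 = 35.1% → Panel A
Applied research: Panel B 26/55 = 47.3%, Panel A 17/28 = 60.7% → Panel A
Translational research: Panel B 40/69 = 58.0%, Panel A 51/81 = 63.0% → Panel A
Infrastructure: Panel B 239/388 = 61.6%, Panel A 6/8 = 75.0% → Panel A
Panel A has the higher rate in all 4 groups.

Panel A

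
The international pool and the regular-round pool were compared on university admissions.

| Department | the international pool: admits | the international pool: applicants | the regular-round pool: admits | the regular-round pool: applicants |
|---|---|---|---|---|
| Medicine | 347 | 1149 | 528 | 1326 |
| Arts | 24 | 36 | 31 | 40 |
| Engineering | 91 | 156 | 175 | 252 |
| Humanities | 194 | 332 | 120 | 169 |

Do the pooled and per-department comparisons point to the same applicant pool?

Medicine: the international pool 347/1149 = 30.2%, the regular-round pool 528/1326 = 39.8% → the regular-round pool
Arts: the international pool 24/36 = 66.7%, the regular-round pool 31/40 = 77.5% → the regular-round pool
Engineering: the international pool 91/156 = 58.3%, the regular-round pool 175/252 = 69.4% → the regular-round pool
Humanities: the international pool 194/332 = 58.4%, the regular-round pool 120/169 = 71.0% → the regular-round pool
Overall: the international pool 656/1673 = 39.2%, the regular-round pool 854/1787 = 47.8% → the regular-round pool
The regular-round pool wins overall and in every department group — no reversal.

Yes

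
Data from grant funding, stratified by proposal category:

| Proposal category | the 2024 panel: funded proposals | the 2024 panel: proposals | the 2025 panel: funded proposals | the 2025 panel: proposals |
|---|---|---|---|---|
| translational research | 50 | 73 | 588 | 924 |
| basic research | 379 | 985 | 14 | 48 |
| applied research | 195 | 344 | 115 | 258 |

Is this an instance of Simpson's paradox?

Yes

Translational research: the 2024 panel 50/73 = 68.5%, the 2025 panel 588/924 = 63.6% → the 2024 panel
Basic research: the 2024 panel 379/985 = 38.5%, the 2025 panel 14/48 = 29.2% → the 2024 panel
Applied research: the 2024 panel 195/344 = 56.7%, the 2025 panel 115/258 = 44.6% → the 2024 panel
Overall: the 2024 panel 624/1402 = 44.5%, the 2025 panel 717/1230 = 58.3% → the 2025 panel
The 2024 panel wins each proposal group but the 2025 panel wins overall — the comparison reverses. The 2024 panel's proposals skew toward basic research, which has a lower base rate.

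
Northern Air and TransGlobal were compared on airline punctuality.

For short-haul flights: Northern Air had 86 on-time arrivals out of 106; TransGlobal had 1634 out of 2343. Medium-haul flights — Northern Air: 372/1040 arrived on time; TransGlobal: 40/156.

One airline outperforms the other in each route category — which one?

Short-haul: Northern Air 86/106 = 81.1%, TransGlobal 1634/2343 = 69.7% → Northern Air
Medium-haul: Northern Air 372/1040 = 35.8%, TransGlobal 40/156 = 25.6% → Northern Air
Northern Air has the higher rate in both groups.

Northern Air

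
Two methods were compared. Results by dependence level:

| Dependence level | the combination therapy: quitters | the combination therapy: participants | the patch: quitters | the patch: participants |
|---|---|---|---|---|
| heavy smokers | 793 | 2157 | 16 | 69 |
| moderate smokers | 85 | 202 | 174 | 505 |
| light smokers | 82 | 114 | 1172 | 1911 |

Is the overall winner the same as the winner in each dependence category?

No

Heavy smokers: the combination therapy 793/2157 = 36.8%, the patch 16/69 = 23.2% → the combination therapy
Moderate smokers: the combination therapy 85/202 = 42.1%, the patch 174/505 = 34.5% → the combination therapy
Light smokers: the combination therapy 82/114 = 71.9%, the patch 1172/1911 = 61.3% → the combination therapy
Overall: the combination therapy 960/2473 = 38.8%, the patch 1362/2485 = 54.8% → the patch
The combination therapy wins each dependence group but the patch wins overall — the comparison reverses. The combination therapy's participants skew toward heavy smokers, which has a lower base rate.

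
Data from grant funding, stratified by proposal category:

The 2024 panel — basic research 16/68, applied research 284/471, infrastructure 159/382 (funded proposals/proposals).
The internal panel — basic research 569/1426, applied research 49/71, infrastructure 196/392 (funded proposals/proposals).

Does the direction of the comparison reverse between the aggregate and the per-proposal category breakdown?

Basic research: the 2024 panel 16/68 = 23.5%, the internal panel 569/1426 = 39.9% → the internal panel
Applied research: the 2024 panel 284/471 = 60.3%, the internal panel 49/71 = 69.0% → the internal panel
Infrastructure: the 2024 panel 159/382 = 41.6%, the internal panel 196/392 = 50.0% → the internal panel
Overall: the 2024 panel 459/921 = 49.8%, the internal panel 814/1889 = 43.1% → the 2024 panel
The internal panel wins each proposal group but the 2024 panel wins overall — the comparison reverses. The internal panel's proposals skew toward basic research, which has a lower base rate.

Yes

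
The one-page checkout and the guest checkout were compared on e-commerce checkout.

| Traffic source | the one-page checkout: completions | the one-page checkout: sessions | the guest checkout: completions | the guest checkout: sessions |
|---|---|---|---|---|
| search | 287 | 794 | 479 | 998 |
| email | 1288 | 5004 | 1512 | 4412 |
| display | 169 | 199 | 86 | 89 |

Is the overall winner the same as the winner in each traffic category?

Yes

Search: the one-page checkout 287/794 = 36.1%, the guest checkout 479/998 = 48.0% → the guest checkout
Email: the one-page checkout 1288/5004 = 25.7%, the guest checkout 1512/4412 = 34.3% → the guest checkout
Display: the one-page checkout 169/199 = 84.9%, the guest checkout 86/89 = 96.6% → the guest checkout
Overall: the one-page checkout 1744/5997 = 29.1%, the guest checkout 2077/5499 = 37.8% → the guest checkout
The guest checkout wins overall and in every traffic group — no reversal.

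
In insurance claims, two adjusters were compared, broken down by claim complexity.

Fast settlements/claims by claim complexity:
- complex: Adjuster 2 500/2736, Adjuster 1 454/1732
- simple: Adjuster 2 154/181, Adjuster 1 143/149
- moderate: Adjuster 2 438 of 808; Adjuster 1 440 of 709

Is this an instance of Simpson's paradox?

No

Complex: Adjuster 2 500/2736 = 18.3%, Adjuster 1 454/1732 = 26.2% → Adjuster 1
Simple: Adjuster 2 154/181 = 85.1%, Adjuster 1 143/149 = 96.0% → Adjuster 1
Moderate: Adjuster 2 438/808 = 54.2%, Adjuster 1 440/709 = 62.1% → Adjuster 1
Overall: Adjuster 2 1092/3725 = 29.3%, Adjuster 1 1037/2590 = 40.0% → Adjuster 1
Adjuster 1 wins overall and in every claim group — no reversal.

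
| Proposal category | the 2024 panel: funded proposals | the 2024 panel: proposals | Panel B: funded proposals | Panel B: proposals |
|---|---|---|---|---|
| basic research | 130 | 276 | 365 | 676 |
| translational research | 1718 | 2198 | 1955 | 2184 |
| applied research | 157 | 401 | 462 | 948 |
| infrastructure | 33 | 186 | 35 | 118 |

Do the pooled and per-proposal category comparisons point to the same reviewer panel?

Yes

Basic research: the 2024 panel 130/276 = 47.1%, Panel B 365/676 = 54.0% → Panel B
Translational research: the 2024 panel 1718/2198 = 78.2%, Panel B 1955/2184 = 89.5% → Panel B
Applied research: the 2024 panel 157/401 = 39.2%, Panel B 462/948 = 48.7% → Panel B
Infrastructure: the 2024 panel 33/186 = 17.7%, Panel B 35/118 = 29.7% → Panel B
Overall: the 2024 panel 2038/3061 = 66.6%, Panel B 2817/3926 = 71.8% → Panel B
Panel B wins overall and in every proposal group — no reversal.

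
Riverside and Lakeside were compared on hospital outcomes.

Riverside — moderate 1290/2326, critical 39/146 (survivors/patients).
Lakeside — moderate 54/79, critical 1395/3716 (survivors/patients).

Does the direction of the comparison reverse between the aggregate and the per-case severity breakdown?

Yes

Moderate: Riverside 1290/2326 = 55.5%, Lakeside 54/79 = 68.4% → Lakeside
Critical: Riverside 39/146 = 26.7%, Lakeside 1395/3716 = 37.5% → Lakeside
Overall: Riverside 1329/2472 = 53.8%, Lakeside 1449/3795 = 38.2% → Riverside
Lakeside wins each case group but Riverside wins overall — the comparison reverses. Lakeside's patients skew toward critical, which has a lower base rate.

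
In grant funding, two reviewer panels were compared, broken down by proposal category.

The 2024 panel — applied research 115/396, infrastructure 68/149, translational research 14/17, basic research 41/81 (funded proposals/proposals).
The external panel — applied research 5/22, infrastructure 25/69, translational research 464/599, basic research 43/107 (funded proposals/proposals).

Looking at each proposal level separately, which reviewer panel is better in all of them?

Applied research: the 2024 panel 115/396 = 29.0%, the external panel 5/22 = 22.7% → the 2024 panel
Infrastructure: the 2024 panel 68/149 = 45.6%, the external panel 25/69 = 36.2% → the 2024 panel
Translational research: the 2024 panel 14/17 = 82.4%, the external panel 464/599 = 77.5% → the 2024 panel
Basic research: the 2024 panel 41/81 = 50.6%, the external panel 43/107 = 40.2% → the 2024 panel
The 2024 panel has the higher rate in all 4 groups.

the 2024 panel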